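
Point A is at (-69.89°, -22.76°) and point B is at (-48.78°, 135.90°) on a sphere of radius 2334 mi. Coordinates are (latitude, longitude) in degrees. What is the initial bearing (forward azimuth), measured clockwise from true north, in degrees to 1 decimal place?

Δλ = 158.660° = 2.7691 rad.
y = sin Δλ · cos φ₂ = (0.3639)(0.6590) = 0.2398
x = cos φ₁ sin φ₂ − sin φ₁ cos φ₂ cos Δλ = (0.3438)(-0.7522) − (-0.9390)(0.6590)(-0.9314) = -0.8350
θ = atan2(y, x) = 163.98°, so the bearing is 164.0°.

164.0°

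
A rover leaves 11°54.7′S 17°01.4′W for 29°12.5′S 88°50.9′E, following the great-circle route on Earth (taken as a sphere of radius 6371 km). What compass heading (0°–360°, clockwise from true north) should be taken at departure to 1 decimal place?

122.1°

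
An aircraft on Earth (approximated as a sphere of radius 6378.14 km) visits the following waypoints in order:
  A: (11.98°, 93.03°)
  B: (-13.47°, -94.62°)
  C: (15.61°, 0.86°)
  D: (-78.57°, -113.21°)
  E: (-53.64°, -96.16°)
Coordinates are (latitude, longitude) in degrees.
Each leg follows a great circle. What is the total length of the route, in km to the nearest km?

45278 km

Leg A→B: central angle 3.0088 rad, distance 19190.5 km.
Leg B→C: central angle 1.7235 rad, distance 10992.8 km.
Leg C→D: central angle 1.9194 rad, distance 12242.3 km.
Leg D→E: central angle 0.4472 rad, distance 2852.3 km.
Total: 19190.5 + 10992.8 + 12242.3 + 2852.3 ≈ 45278 km.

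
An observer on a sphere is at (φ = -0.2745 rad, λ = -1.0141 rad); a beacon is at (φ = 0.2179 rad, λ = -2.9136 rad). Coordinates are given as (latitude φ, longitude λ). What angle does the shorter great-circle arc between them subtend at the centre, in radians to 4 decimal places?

1.9412 rad

Let φ₁ = -0.2745 rad, φ₂ = 0.2179 rad, and Δλ = -1.8995 rad.
cos c = sin φ₁ sin φ₂ + cos φ₁ cos φ₂ cos Δλ = (-0.2711)(0.2162) + (0.9626)(0.9764)(-0.3228) = -0.36198,
so c = arccos(-0.36198) = 1.94119 rad.
So the angular separation is 1.9412 rad.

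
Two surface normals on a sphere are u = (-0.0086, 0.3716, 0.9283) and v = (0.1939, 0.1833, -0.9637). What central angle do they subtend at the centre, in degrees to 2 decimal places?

145.92°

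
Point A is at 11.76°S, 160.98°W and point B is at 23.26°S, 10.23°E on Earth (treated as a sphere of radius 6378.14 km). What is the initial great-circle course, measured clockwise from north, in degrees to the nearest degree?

166°

Δλ = 171.210° = 2.9882 rad.
y = sin Δλ · cos φ₂ = (0.1528)(0.9187) = 0.1404
x = cos φ₁ sin φ₂ − sin φ₁ cos φ₂ cos Δλ = (0.9790)(-0.3949) − (-0.2038)(0.9187)(-0.9883) = -0.5717
θ = atan2(y, x) = 166.20°, so the bearing is 166°.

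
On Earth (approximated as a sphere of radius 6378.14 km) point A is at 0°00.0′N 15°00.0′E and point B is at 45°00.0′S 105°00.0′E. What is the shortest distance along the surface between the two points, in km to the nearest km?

Let φ₁ = 0.0000 rad, φ₂ = -0.7854 rad, and Δλ = 1.5708 rad.
cos c = sin φ₁ sin φ₂ + cos φ₁ cos φ₂ cos Δλ = (0.0000)(-0.7071) + (1.0000)(0.7071)(0.0000) = -0.00000,
so c = arccos(-0.00000) = 1.57080 rad.
Distance = R·c = 6378.14 × 1.5708 ≈ 10019 km.

10019 km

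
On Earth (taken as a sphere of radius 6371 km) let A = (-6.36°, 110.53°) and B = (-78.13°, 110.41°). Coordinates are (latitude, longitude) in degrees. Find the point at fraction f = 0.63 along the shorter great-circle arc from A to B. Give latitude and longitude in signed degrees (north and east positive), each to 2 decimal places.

Central angle δ = 1.2526 rad. Interpolating on the sphere with fraction f = 0.63:
P = [sin((1−f)δ)·A + sin(fδ)·B] / sin δ = 0.4707·A + 0.7473·B in Cartesian coordinates,
giving P = (-0.2177, 0.5821, -0.7834), i.e. latitude -51.58°, longitude 110.50°.

-51.58°, 110.50°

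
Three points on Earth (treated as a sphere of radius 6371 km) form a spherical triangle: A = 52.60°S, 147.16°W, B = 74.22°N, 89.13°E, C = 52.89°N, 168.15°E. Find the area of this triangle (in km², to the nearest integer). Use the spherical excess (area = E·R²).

1492840 km²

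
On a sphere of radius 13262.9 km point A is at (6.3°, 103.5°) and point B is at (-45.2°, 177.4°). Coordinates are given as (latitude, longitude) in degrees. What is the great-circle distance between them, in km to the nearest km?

19287 km

Let φ₁ = 0.1100 rad, φ₂ = -0.7889 rad, and Δλ = 1.2898 rad.
Haversine: a = sin²(Δφ/2) + cos φ₁ cos φ₂ sin²(Δλ/2) = 0.1887 + (0.9940)(0.7046)(0.3613) = 0.44182.
Central angle c = 2·arcsin(√a) = 1.45417 rad.
Distance = R·c = 13262.9 × 1.4542 ≈ 19287 km.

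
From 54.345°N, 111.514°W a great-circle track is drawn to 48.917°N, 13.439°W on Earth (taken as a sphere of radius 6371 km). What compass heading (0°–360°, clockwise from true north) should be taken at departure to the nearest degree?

52°

With φ₁ = 0.9485, φ₂ = 0.8538, Δλ = 1.7117 rad, the forward-azimuth formula gives
θ = atan2( sin Δλ cos φ₂ , cos φ₁ sin φ₂ − sin φ₁ cos φ₂ cos Δλ ) = atan2(0.6506, 0.5144) = 51.67°.
So the initial bearing is 52°.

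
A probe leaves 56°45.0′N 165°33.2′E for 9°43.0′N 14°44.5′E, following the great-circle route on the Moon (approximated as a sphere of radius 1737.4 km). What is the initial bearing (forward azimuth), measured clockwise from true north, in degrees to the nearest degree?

With φ₁ = 0.9905, φ₂ = 0.1696, Δλ = -2.6322 rad, the forward-azimuth formula gives
θ = atan2( sin Δλ cos φ₂ , cos φ₁ sin φ₂ − sin φ₁ cos φ₂ cos Δλ ) = atan2(-0.4807, 0.8122) = -30.62°.
Adding 360° brings this into [0°, 360°): 329°.

329°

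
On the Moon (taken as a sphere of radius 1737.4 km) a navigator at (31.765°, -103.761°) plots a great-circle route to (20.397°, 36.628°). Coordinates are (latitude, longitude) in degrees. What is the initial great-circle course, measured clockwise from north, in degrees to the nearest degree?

41°

With φ₁ = 0.5544, φ₂ = 0.3560, Δλ = 2.4503 rad, the forward-azimuth formula gives
θ = atan2( sin Δλ cos φ₂ , cos φ₁ sin φ₂ − sin φ₁ cos φ₂ cos Δλ ) = atan2(0.5976, 0.6765) = 41.46°.
So the initial bearing is 41°.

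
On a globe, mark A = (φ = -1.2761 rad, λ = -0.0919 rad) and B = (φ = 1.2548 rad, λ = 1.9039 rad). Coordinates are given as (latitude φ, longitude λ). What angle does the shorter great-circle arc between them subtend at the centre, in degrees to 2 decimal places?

161.21°

With latitudes φ₁ = -73.115°, φ₂ = 71.895° and longitude difference Δλ = 114.351°:
cos c = sin φ₁ sin φ₂ + cos φ₁ cos φ₂ cos Δλ = (-0.9569)(0.9505) + (0.2904)(0.3108)(-0.4123) = -0.94673,
so c = arccos(-0.94673) = 2.81372 rad.
So the angular separation is 161.21°.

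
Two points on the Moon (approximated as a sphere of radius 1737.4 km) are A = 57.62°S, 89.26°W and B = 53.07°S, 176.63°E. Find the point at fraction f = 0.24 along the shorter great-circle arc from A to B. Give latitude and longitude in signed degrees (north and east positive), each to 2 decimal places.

-63.36°, -110.45°

Central angle δ = 0.8606 rad. Interpolating on the sphere with fraction f = 0.24:
P = [sin((1−f)δ)·A + sin(fδ)·B] / sin δ = 0.8024·A + 0.2705·B in Cartesian coordinates,
giving P = (-0.1567, -0.4201, -0.8938), i.e. latitude -63.36°, longitude -110.45°.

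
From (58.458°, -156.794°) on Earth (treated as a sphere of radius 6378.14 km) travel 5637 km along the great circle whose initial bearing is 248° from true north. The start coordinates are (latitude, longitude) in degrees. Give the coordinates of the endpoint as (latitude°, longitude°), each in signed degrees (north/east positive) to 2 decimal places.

22.89°, 152.11°

Angular distance δ = d/R = 5637/6378.14 = 0.88380 rad; initial bearing θ = 4.3284 rad.
sin φ₂ = sin φ₁ cos δ + cos φ₁ sin δ cos θ = (0.8523)(0.6342) + (0.5231)(0.7732)(-0.3746) = 0.3890, so φ₂ = 22.89°.
Δλ = atan2(sin θ sin δ cos φ₁, cos δ − sin φ₁ sin φ₂) = atan2(-0.3750, 0.3027) = -51.091°.
λ₂ = -156.794° − 51.091° = -207.89° → 152.11° after wrapping to (−180°, 180°].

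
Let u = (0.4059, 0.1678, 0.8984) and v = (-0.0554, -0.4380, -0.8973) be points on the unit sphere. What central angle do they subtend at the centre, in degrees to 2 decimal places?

154.43°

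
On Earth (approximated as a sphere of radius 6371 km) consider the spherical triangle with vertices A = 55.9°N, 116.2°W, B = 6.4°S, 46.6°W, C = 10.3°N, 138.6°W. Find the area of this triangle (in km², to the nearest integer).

33194289 km²

Side lengths (central angles): a = 1.6249, b = 0.8526, c = 1.4687 rad; semiperimeter s = 1.9731.
By l'Huilier's theorem, tan(E/4) = √[tan(s/2) tan((s−a)/2) tan((s−b)/2) tan((s−c)/2)], giving spherical excess E = 0.8178 rad.
Area = E·R² = 0.8178 × (6371)² ≈ 33194289 km².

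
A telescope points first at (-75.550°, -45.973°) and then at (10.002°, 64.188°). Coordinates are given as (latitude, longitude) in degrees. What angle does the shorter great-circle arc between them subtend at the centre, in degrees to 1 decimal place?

104.6°

Let φ₁ = -1.3186 rad, φ₂ = 0.1746 rad, and Δλ = 1.9227 rad.
Haversine: a = sin²(Δφ/2) + cos φ₁ cos φ₂ sin²(Δλ/2) = 0.4612 + (0.2495)(0.9848)(0.6723) = 0.62644.
Central angle c = 2·arcsin(√a) = 1.82646 rad.
So the angular separation is 104.6°.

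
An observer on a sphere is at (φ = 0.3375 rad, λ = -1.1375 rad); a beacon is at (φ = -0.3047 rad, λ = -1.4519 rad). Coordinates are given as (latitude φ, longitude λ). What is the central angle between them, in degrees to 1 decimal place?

With latitudes φ₁ = 19.337°, φ₂ = -17.458° and longitude difference Δλ = -18.014°:
Haversine: a = sin²(Δφ/2) + cos φ₁ cos φ₂ sin²(Δλ/2) = 0.0996 + (0.9436)(0.9539)(0.0245) = 0.12167.
Central angle c = 2·arcsin(√a) = 0.71261 rad.
So the angular separation is 40.8°.

40.8°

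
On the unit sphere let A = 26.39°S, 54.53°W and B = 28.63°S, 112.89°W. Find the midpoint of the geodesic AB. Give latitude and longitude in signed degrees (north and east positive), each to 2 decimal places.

The central angle between A and B is δ = 0.8951 rad.
With f = 0.5, the slerp weights are sin((1−f)δ)/sin δ = 0.5546 and sin(fδ)/sin δ = 0.5546.
Weighted sum of the unit vectors: (0.5546)·(0.5198,-0.7295,-0.4445) + (0.5546)·(-0.3414,-0.8086,-0.4792) = (0.0989, -0.8531, -0.5123).
Converting back: φ = atan2(z, √(x²+y²)) = -30.82°, λ = atan2(y, x) = -83.38°.

-30.82°, -83.38°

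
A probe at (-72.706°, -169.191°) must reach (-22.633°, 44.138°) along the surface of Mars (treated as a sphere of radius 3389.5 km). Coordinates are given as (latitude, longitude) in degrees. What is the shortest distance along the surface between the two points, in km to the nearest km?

4854 km

With latitudes φ₁ = -72.706°, φ₂ = -22.633° and longitude difference Δλ = -146.671°:
cos c = sin φ₁ sin φ₂ + cos φ₁ cos φ₂ cos Δλ = (-0.9548)(-0.3848) + (0.2973)(0.9230)(-0.8355) = 0.13818,
so c = arccos(0.13818) = 1.43218 rad.
Distance = R·c = 3389.5 × 1.4322 ≈ 4854 km.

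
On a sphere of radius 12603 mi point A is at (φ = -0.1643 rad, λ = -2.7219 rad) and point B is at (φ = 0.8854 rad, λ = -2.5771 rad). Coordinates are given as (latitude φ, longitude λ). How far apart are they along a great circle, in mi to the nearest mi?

With latitudes φ₁ = -9.414°, φ₂ = 50.730° and longitude difference Δλ = 8.296°:
cos c = sin φ₁ sin φ₂ + cos φ₁ cos φ₂ cos Δλ = (-0.1636)(0.7742) + (0.9865)(0.6330)(0.9895) = 0.49130,
so c = arccos(0.49130) = 1.05722 rad.
Distance = R·c = 12603 × 1.0572 ≈ 13324 mi.

13324 mi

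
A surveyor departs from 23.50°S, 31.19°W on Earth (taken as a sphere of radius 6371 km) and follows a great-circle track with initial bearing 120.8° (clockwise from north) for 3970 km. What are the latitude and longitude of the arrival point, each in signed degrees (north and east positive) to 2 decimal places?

Angular distance δ = d/R = 3970/6371 = 0.62314 rad; initial bearing θ = 2.1084 rad.
sin φ₂ = sin φ₁ cos δ + cos φ₁ sin δ cos θ = (-0.3987)(0.8121) + (0.9171)(0.5836)(-0.5120) = -0.5978, so φ₂ = -36.72°.
Δλ = atan2(sin θ sin δ cos φ₁, cos δ − sin φ₁ sin φ₂) = atan2(0.4597, 0.5737) = 38.707°.
λ₂ = -31.190° + 38.707° = 7.52°.

-36.72°, 7.52°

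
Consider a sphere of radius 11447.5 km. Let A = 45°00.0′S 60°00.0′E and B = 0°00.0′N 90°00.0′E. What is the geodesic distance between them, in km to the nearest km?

In radians: φ₁ = -0.7854, φ₂ = 0.0000, Δλ = 30.000° = 0.5236 rad.
Haversine: a = sin²(Δφ/2) + cos φ₁ cos φ₂ sin²(Δλ/2) = 0.1464 + (0.7071)(1.0000)(0.0670) = 0.19381.
Central angle c = 2·arcsin(√a) = 0.91174 rad.
Distance = R·c = 11447.5 × 0.9117 ≈ 10437 km.

10437 km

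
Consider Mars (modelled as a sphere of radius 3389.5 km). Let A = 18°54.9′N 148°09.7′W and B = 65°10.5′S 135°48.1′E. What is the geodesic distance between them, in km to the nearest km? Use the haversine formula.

Let φ₁ = 0.3301 rad, φ₂ = -1.1375 rad, and Δλ = -1.3271 rad.
Haversine: a = sin²(Δφ/2) + cos φ₁ cos φ₂ sin²(Δλ/2) = 0.4485 + (0.9460)(0.4198)(0.3793) = 0.59919.
Central angle c = 2·arcsin(√a) = 1.77049 rad.
Distance = R·c = 3389.5 × 1.7705 ≈ 6001 km.

6001 km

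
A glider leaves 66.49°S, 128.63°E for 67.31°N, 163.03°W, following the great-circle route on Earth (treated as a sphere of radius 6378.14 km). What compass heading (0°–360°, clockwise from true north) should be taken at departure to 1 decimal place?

35.7°

With φ₁ = -1.1605, φ₂ = 1.1748, Δλ = 1.1928 rad, the forward-azimuth formula gives
θ = atan2( sin Δλ cos φ₂ , cos φ₁ sin φ₂ − sin φ₁ cos φ₂ cos Δλ ) = atan2(0.3585, 0.4986) = 35.72°.
So the initial bearing is 35.7°.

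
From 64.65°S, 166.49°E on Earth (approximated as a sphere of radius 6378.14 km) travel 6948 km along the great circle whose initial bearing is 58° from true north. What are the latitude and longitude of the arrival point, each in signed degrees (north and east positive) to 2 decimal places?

-12.56°, -143.15°

Angular distance δ = d/R = 6948/6378.14 = 1.08935 rad; initial bearing θ = 1.0123 rad.
sin φ₂ = sin φ₁ cos δ + cos φ₁ sin δ cos θ = (-0.9037)(0.4631) + (0.4281)(0.8863)(0.5299) = -0.2174, so φ₂ = -12.56°.
Δλ = atan2(sin θ sin δ cos φ₁, cos δ − sin φ₁ sin φ₂) = atan2(0.3218, 0.2666) = 50.359°.
λ₂ = 166.490° + 50.359° = 216.85° → -143.15° after wrapping to (−180°, 180°].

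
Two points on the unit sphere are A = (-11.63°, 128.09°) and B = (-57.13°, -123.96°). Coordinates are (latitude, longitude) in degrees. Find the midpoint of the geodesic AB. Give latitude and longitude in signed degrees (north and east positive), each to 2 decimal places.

-47.26°, 160.53°

Central angle δ = 1.5653 rad. Interpolating on the sphere with fraction f = 0.5:
P = [sin((1−f)δ)·A + sin(fδ)·B] / sin δ = 0.7052·A + 0.7052·B in Cartesian coordinates,
giving P = (-0.6399, 0.2262, -0.7344), i.e. latitude -47.26°, longitude 160.53°.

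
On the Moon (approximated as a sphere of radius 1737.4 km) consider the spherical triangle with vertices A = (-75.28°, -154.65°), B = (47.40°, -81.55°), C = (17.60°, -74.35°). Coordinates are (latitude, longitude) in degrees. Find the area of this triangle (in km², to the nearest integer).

Side lengths (central angles): a = 0.5303, b = 1.8252, c = 2.2942 rad; semiperimeter s = 2.3248.
By l'Huilier's theorem, tan(E/4) = √[tan(s/2) tan((s−a)/2) tan((s−b)/2) tan((s−c)/2)], giving spherical excess E = 0.4238 rad.
Area = E·R² = 0.4238 × (1737.4)² ≈ 1279303 km².

1279303 km²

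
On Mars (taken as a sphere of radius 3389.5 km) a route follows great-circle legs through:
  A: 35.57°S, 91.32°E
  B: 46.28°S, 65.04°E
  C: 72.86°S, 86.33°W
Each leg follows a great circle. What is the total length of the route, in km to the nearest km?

4829 km

Leg A→B: central angle 0.3911 rad, distance 1325.8 km.
Leg B→C: central angle 1.0335 rad, distance 3502.9 km.
Total: 1325.8 + 3502.9 ≈ 4829 km.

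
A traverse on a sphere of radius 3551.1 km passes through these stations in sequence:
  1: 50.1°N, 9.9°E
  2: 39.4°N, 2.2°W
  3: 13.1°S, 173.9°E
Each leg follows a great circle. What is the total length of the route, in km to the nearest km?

Leg 1→2: central angle 0.2389 rad, distance 848.3 km.
Leg 2→3: central angle 2.6787 rad, distance 9512.2 km.
Total: 848.3 + 9512.2 ≈ 10360 km.

10360 km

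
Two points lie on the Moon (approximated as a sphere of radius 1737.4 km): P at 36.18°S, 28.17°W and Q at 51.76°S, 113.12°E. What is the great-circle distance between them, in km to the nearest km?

In radians: φ₁ = -0.6315, φ₂ = -0.9034, Δλ = 141.290° = 2.4660 rad.
cos c = sin φ₁ sin φ₂ + cos φ₁ cos φ₂ cos Δλ = (-0.5903)(-0.7854) + (0.8072)(0.6190)(-0.7803) = 0.07381,
so c = arccos(0.07381) = 1.49692 rad.
Distance = R·c = 1737.4 × 1.4969 ≈ 2601 km.

2601 km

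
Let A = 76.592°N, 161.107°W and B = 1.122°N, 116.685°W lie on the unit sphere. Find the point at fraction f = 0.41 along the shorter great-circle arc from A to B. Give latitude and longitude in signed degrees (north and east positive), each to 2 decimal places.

47.10°, -126.87°

The central angle between A and B is δ = 1.3851 rad.
With f = 0.41, the slerp weights are sin((1−f)δ)/sin δ = 0.7420 and sin(fδ)/sin δ = 0.5473.
Weighted sum of the unit vectors: (0.7420)·(-0.2194,-0.0751,0.9727) + (0.5473)·(-0.4490,-0.8933,0.0196) = (-0.4085, -0.5446, 0.7325).
Converting back: φ = atan2(z, √(x²+y²)) = 47.10°, λ = atan2(y, x) = -126.87°.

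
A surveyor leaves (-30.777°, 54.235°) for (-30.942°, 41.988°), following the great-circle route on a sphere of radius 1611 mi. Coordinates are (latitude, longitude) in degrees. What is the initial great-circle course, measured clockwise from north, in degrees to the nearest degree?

With φ₁ = -0.5372, φ₂ = -0.5400, Δλ = -0.2138 rad, the forward-azimuth formula gives
θ = atan2( sin Δλ cos φ₂ , cos φ₁ sin φ₂ − sin φ₁ cos φ₂ cos Δλ ) = atan2(-0.1819, -0.0129) = -94.05°.
Adding 360° brings this into [0°, 360°): 266°.

266°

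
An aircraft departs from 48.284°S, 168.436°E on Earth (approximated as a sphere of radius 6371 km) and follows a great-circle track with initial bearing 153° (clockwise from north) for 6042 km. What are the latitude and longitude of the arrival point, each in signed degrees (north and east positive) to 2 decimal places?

Angular distance δ = d/R = 6042/6371 = 0.94836 rad; initial bearing θ = 2.6704 rad.
sin φ₂ = sin φ₁ cos δ + cos φ₁ sin δ cos θ = (-0.7465)(0.5830) + (0.6654)(0.8125)(-0.8910) = -0.9169, so φ₂ = -66.48°.
Δλ = atan2(sin θ sin δ cos φ₁, cos δ − sin φ₁ sin φ₂) = atan2(0.2454, -0.1014) = 112.449°.
λ₂ = 168.436° + 112.449° = 280.89° → -79.11° after wrapping to (−180°, 180°].

-66.48°, -79.11°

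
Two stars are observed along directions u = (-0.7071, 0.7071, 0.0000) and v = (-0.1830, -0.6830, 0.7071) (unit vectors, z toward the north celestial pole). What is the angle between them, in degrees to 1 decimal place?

u·v = -0.3536; |u| = 1.0000, |v| = 1.0000.
cos θ = (u·v)/(|u||v|) = -0.3536, so θ = 110.7°.

110.7°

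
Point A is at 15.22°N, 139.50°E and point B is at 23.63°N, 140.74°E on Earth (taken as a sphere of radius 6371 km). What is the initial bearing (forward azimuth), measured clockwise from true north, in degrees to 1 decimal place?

7.7°

With φ₁ = 0.2656, φ₂ = 0.4124, Δλ = 0.0216 rad, the forward-azimuth formula gives
θ = atan2( sin Δλ cos φ₂ , cos φ₁ sin φ₂ − sin φ₁ cos φ₂ cos Δλ ) = atan2(0.0198, 0.1463) = 7.72°.
So the initial bearing is 7.7°.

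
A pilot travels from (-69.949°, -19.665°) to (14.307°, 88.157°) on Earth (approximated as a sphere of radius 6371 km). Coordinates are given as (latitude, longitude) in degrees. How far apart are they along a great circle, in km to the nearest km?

12176 km

Let φ₁ = -1.2208 rad, φ₂ = 0.2497 rad, and Δλ = 1.8818 rad.
cos c = sin φ₁ sin φ₂ + cos φ₁ cos φ₂ cos Δλ = (-0.9394)(0.2471) + (0.3429)(0.9690)(-0.3061) = -0.33382,
so c = arccos(-0.33382) = 1.91115 rad.
Distance = R·c = 6371 × 1.9111 ≈ 12176 km.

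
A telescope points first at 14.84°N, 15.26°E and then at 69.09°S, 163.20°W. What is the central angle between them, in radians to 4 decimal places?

Let φ₁ = 0.2590 rad, φ₂ = -1.2058 rad, and Δλ = -3.1147 rad.
Haversine: a = sin²(Δφ/2) + cos φ₁ cos φ₂ sin²(Δλ/2) = 0.4471 + (0.9666)(0.3569)(0.9998) = 0.79206.
Central angle c = 2·arcsin(√a) = 2.19460 rad.
So the angular separation is 2.1946 rad.

2.1946 rad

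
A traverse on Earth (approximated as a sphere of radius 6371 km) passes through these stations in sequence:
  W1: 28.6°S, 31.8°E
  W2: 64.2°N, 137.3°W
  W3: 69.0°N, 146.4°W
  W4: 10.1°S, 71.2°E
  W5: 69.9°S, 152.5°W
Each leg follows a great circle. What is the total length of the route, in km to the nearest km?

40099 km

Leg W1→W2: central angle 2.5085 rad, distance 15981.7 km.
Leg W2→W3: central angle 0.1046 rad, distance 666.7 km.
Leg W3→W4: central angle 2.0300 rad, distance 12933.2 km.
Leg W4→W5: central angle 1.6508 rad, distance 10517.2 km.
Total: 15981.7 + 666.7 + 12933.2 + 10517.2 ≈ 40099 km.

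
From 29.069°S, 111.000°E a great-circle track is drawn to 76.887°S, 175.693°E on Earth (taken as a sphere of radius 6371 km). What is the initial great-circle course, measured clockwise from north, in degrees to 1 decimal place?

165.7°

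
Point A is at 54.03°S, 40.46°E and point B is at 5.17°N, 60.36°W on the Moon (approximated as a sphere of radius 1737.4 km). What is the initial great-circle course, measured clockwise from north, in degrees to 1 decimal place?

With φ₁ = -0.9430, φ₂ = 0.0902, Δλ = -1.7596 rad, the forward-azimuth formula gives
θ = atan2( sin Δλ cos φ₂ , cos φ₁ sin φ₂ − sin φ₁ cos φ₂ cos Δλ ) = atan2(-0.9782, -0.0984) = -95.74°.
Adding 360° brings this into [0°, 360°): 264.3°.

264.3°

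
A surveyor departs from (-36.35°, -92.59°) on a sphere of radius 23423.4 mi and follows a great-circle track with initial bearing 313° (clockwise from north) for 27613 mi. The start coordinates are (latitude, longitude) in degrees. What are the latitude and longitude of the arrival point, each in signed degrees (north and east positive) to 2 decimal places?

Angular distance δ = d/R = 27613/23423.4 = 1.17886 rad; initial bearing θ = 5.4629 rad.
sin φ₂ = sin φ₁ cos δ + cos φ₁ sin δ cos θ = (-0.5927)(0.3820) + (0.8054)(0.9242)(0.6820) = 0.2812, so φ₂ = 16.33°.
Δλ = atan2(sin θ sin δ cos φ₁, cos δ − sin φ₁ sin φ₂) = atan2(-0.5444, 0.5487) = -44.775°.
λ₂ = -92.590° − 44.775° = -137.36°.

16.33°, -137.36°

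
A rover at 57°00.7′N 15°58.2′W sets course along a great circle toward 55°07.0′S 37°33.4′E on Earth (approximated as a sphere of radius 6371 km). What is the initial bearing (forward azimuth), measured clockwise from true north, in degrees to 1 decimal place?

With φ₁ = 0.9950, φ₂ = -0.9620, Δλ = 0.9342 rad, the forward-azimuth formula gives
θ = atan2( sin Δλ cos φ₂ , cos φ₁ sin φ₂ − sin φ₁ cos φ₂ cos Δλ ) = atan2(0.4599, -0.7318) = 147.85°.
So the initial bearing is 147.9°.

147.9°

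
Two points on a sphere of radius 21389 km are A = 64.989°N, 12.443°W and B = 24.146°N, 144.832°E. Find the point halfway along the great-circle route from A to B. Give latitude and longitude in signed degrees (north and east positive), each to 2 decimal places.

67.40°, 127.47°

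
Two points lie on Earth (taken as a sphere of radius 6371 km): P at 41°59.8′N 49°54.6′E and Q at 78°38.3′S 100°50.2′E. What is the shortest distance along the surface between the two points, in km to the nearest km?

13823 km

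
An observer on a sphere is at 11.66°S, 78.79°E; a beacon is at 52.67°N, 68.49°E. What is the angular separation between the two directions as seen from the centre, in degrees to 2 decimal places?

Let φ₁ = -0.2035 rad, φ₂ = 0.9193 rad, and Δλ = -0.1798 rad.
Haversine: a = sin²(Δφ/2) + cos φ₁ cos φ₂ sin²(Δλ/2) = 0.2834 + (0.9794)(0.6064)(0.0081) = 0.28819.
Central angle c = 2·arcsin(√a) = 1.13336 rad.
So the angular separation is 64.94°.

64.94°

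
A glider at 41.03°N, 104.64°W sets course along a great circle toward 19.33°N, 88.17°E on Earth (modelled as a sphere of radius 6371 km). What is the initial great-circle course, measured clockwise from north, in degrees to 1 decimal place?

346.2°

Δλ = -167.190° = -2.9180 rad.
y = sin Δλ · cos φ₂ = (-0.2217)(0.9436) = -0.2092
x = cos φ₁ sin φ₂ − sin φ₁ cos φ₂ cos Δλ = (0.7544)(0.3310) − (0.6565)(0.9436)(-0.9751) = 0.8537
θ = atan2(y, x) = -13.77°; adding 360° gives 346.2°.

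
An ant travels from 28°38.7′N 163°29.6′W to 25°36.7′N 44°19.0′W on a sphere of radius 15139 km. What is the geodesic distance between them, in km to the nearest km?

With latitudes φ₁ = 28.645°, φ₂ = 25.612° and longitude difference Δλ = 119.177°:
cos c = sin φ₁ sin φ₂ + cos φ₁ cos φ₂ cos Δλ = (0.4794)(0.4323) + (0.8776)(0.9017)(-0.4875) = -0.17858,
so c = arccos(-0.17858) = 1.75034 rad.
Distance = R·c = 15139 × 1.7503 ≈ 26498 km.

26498 km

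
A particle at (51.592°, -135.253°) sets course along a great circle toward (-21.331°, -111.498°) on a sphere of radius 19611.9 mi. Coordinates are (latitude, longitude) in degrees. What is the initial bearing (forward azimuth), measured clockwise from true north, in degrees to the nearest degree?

Δλ = 23.755° = 0.4146 rad.
y = sin Δλ · cos φ₂ = (0.4028)(0.9315) = 0.3752
x = cos φ₁ sin φ₂ − sin φ₁ cos φ₂ cos Δλ = (0.6213)(-0.3638) − (0.7836)(0.9315)(0.9153) = -0.8941
θ = atan2(y, x) = 157.23°, so the bearing is 157°.

157°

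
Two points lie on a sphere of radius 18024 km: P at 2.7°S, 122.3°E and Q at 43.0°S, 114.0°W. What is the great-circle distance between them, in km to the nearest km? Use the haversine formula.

With latitudes φ₁ = -2.700°, φ₂ = -43.000° and longitude difference Δλ = 123.700°:
Haversine: a = sin²(Δφ/2) + cos φ₁ cos φ₂ sin²(Δλ/2) = 0.1187 + (0.9989)(0.7314)(0.7774) = 0.68661.
Central angle c = 2·arcsin(√a) = 1.95326 rad.
Distance = R·c = 18024 × 1.9533 ≈ 35206 km.

35206 km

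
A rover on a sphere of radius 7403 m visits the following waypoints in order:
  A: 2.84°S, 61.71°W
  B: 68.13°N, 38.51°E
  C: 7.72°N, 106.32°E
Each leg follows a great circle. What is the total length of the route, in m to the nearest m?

22110 m

Leg A→B: central angle 1.6830 rad, distance 12459.4 m.
Leg B→C: central angle 1.3036 rad, distance 9650.2 m.
Total: 12459.4 + 9650.2 ≈ 22110 m.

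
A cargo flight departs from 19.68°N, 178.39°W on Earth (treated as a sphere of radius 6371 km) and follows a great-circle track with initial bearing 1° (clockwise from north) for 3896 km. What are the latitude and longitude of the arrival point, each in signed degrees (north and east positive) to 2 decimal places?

54.71°, -177.40°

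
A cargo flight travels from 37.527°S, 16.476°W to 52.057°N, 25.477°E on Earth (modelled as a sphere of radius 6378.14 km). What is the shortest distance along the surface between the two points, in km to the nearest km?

With latitudes φ₁ = -37.527°, φ₂ = 52.057° and longitude difference Δλ = 41.953°:
cos c = sin φ₁ sin φ₂ + cos φ₁ cos φ₂ cos Δλ = (-0.6091)(0.7886) + (0.7931)(0.6149)(0.7437) = -0.11772,
so c = arccos(-0.11772) = 1.68879 rad.
Distance = R·c = 6378.14 × 1.6888 ≈ 10771 km.

10771 km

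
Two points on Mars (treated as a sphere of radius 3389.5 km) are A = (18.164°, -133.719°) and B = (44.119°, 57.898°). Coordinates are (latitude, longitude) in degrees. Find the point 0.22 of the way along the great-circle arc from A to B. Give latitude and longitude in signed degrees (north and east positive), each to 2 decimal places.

43.43°, -139.27°

The central angle between A and B is δ = 2.0388 rad.
With f = 0.22, the slerp weights are sin((1−f)δ)/sin δ = 1.1203 and sin(fδ)/sin δ = 0.4859.
Weighted sum of the unit vectors: (1.1203)·(-0.6567,-0.6867,0.3117) + (0.4859)·(0.3815,0.6081,0.6962) = (-0.5503, -0.4738, 0.6875).
Converting back: φ = atan2(z, √(x²+y²)) = 43.43°, λ = atan2(y, x) = -139.27°.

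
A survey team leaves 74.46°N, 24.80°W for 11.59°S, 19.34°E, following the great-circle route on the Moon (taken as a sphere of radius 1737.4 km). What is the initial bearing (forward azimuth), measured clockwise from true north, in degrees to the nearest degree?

Δλ = 44.140° = 0.7704 rad.
y = sin Δλ · cos φ₂ = (0.6964)(0.9796) = 0.6822
x = cos φ₁ sin φ₂ − sin φ₁ cos φ₂ cos Δλ = (0.2679)(-0.2009) − (0.9634)(0.9796)(0.7176) = -0.7311
θ = atan2(y, x) = 136.98°, so the bearing is 137°.

137°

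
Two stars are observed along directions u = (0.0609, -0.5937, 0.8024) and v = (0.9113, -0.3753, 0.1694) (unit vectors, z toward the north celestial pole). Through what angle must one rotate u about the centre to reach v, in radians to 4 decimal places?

1.1437 rad

u·v = 0.4142; |u| = 1.0000, |v| = 1.0000.
cos θ = (u·v)/(|u||v|) = 0.4142, so θ = 1.1437 rad.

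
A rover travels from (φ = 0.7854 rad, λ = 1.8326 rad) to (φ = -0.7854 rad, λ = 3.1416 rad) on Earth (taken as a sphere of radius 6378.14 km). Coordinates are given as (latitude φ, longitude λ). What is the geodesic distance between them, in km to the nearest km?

12440 km

Let φ₁ = 0.7854 rad, φ₂ = -0.7854 rad, and Δλ = 1.3090 rad.
Haversine: a = sin²(Δφ/2) + cos φ₁ cos φ₂ sin²(Δλ/2) = 0.5000 + (0.7071)(0.7071)(0.3706) = 0.68530.
Central angle c = 2·arcsin(√a) = 1.95045 rad.
Distance = R·c = 6378.14 × 1.9504 ≈ 12440 km.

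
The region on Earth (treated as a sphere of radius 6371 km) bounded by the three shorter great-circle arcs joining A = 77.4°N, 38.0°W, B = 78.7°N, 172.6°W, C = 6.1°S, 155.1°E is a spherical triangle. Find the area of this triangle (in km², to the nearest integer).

Side lengths (central angles): a = 1.5103, b = 1.8912, c = 0.3845 rad; semiperimeter s = 1.8930.
By l'Huilier's theorem, tan(E/4) = √[tan(s/2) tan((s−a)/2) tan((s−b)/2) tan((s−c)/2)], giving spherical excess E = 0.0600 rad.
Area = E·R² = 0.0600 × (6371)² ≈ 2433942 km².

2433942 km²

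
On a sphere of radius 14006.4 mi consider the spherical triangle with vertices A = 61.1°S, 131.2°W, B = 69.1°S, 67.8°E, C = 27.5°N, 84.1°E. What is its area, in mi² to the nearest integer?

Side lengths (central angles): a = 1.6988, b = 2.4251, c = 0.8568 rad; semiperimeter s = 2.4903.
By l'Huilier's theorem, tan(E/4) = √[tan(s/2) tan((s−a)/2) tan((s−b)/2) tan((s−c)/2)], giving spherical excess E = 0.8180 rad.
Area = E·R² = 0.8180 × (14006.4)² ≈ 160472071 mi².

160472071 mi²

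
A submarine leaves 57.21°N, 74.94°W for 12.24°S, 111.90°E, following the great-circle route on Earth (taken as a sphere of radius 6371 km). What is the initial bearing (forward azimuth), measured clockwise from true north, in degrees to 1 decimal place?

With φ₁ = 0.9985, φ₂ = -0.2136, Δλ = -3.0222 rad, the forward-azimuth formula gives
θ = atan2( sin Δλ cos φ₂ , cos φ₁ sin φ₂ − sin φ₁ cos φ₂ cos Δλ ) = atan2(-0.1164, 0.7009) = -9.43°.
Adding 360° brings this into [0°, 360°): 350.6°.

350.6°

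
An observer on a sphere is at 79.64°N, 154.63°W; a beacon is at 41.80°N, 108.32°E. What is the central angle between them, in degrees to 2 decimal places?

In radians: φ₁ = 1.3900, φ₂ = 0.7295, Δλ = -97.050° = -1.6938 rad.
Haversine: a = sin²(Δφ/2) + cos φ₁ cos φ₂ sin²(Δλ/2) = 0.1051 + (0.1798)(0.7455)(0.5614) = 0.18039.
Central angle c = 2·arcsin(√a) = 0.87732 rad.
So the angular separation is 50.27°.

50.27°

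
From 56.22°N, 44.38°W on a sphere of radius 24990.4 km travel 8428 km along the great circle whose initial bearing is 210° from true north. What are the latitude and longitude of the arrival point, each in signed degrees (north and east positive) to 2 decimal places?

Angular distance δ = d/R = 8428/24990.4 = 0.33725 rad; initial bearing θ = 3.6652 rad.
sin φ₂ = sin φ₁ cos δ + cos φ₁ sin δ cos θ = (0.8312)(0.9437) + (0.5560)(0.3309)(-0.8660) = 0.6250, so φ₂ = 38.68°.
Δλ = atan2(sin θ sin δ cos φ₁, cos δ − sin φ₁ sin φ₂) = atan2(-0.0920, 0.4242) = -12.236°.
λ₂ = -44.380° − 12.236° = -56.62°.

38.68°, -56.62°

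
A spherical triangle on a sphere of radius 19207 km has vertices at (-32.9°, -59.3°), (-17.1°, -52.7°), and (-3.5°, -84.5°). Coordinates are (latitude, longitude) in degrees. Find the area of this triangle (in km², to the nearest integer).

Side lengths (central angles): a = 0.5939, b = 0.6576, c = 0.2947 rad; semiperimeter s = 0.7731.
By l'Huilier's theorem, tan(E/4) = √[tan(s/2) tan((s−a)/2) tan((s−b)/2) tan((s−c)/2)], giving spherical excess E = 0.0908 rad.
Area = E·R² = 0.0908 × (19207)² ≈ 33497061 km².

33497061 km²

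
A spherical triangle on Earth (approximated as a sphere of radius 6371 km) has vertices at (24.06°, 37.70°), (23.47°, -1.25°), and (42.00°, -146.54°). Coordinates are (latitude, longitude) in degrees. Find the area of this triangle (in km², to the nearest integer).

36026571 km²

Side lengths (central angles): a = 1.8691, b = 1.9866, c = 0.6202 rad; semiperimeter s = 2.2379.
By l'Huilier's theorem, tan(E/4) = √[tan(s/2) tan((s−a)/2) tan((s−b)/2) tan((s−c)/2)], giving spherical excess E = 0.8876 rad.
Area = E·R² = 0.8876 × (6371)² ≈ 36026571 km².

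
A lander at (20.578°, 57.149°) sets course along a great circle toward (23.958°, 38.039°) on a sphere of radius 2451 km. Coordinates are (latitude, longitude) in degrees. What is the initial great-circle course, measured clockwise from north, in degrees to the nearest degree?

Δλ = -19.110° = -0.3335 rad.
y = sin Δλ · cos φ₂ = (-0.3274)(0.9138) = -0.2992
x = cos φ₁ sin φ₂ − sin φ₁ cos φ₂ cos Δλ = (0.9362)(0.4061) − (0.3515)(0.9138)(0.9449) = 0.0767
θ = atan2(y, x) = -75.63°; adding 360° gives 284°.

284°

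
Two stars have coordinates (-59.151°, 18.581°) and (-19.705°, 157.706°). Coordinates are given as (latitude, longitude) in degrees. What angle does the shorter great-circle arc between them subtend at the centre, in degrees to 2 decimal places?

In radians: φ₁ = -1.0324, φ₂ = -0.3439, Δλ = 139.125° = 2.4282 rad.
Haversine: a = sin²(Δφ/2) + cos φ₁ cos φ₂ sin²(Δλ/2) = 0.1139 + (0.5128)(0.9414)(0.8781) = 0.53778.
Central angle c = 2·arcsin(√a) = 1.64642 rad.
So the angular separation is 94.33°.

94.33°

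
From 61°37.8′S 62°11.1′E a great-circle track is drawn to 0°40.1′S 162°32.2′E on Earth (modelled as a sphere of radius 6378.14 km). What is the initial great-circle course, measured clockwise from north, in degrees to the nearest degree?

99°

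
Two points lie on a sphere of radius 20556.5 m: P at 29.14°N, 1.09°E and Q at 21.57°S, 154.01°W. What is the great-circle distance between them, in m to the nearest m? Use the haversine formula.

Let φ₁ = 0.5086 rad, φ₂ = -0.3765 rad, and Δλ = -2.7070 rad.
Haversine: a = sin²(Δφ/2) + cos φ₁ cos φ₂ sin²(Δλ/2) = 0.1834 + (0.8734)(0.9300)(0.9535) = 0.95789.
Central angle c = 2·arcsin(√a) = 2.72824 rad.
Distance = R·c = 20556.5 × 2.7282 ≈ 56083 m.

56083 m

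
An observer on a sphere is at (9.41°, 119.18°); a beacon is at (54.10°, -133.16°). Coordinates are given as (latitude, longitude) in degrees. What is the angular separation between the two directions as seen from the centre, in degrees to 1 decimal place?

92.5°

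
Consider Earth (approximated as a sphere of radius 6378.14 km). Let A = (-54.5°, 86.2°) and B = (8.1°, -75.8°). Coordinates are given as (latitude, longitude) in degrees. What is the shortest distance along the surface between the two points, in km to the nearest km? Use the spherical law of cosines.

14629 km

In radians: φ₁ = -0.9512, φ₂ = 0.1414, Δλ = -162.000° = -2.8274 rad.
cos c = sin φ₁ sin φ₂ + cos φ₁ cos φ₂ cos Δλ = (-0.8141)(0.1409) + (0.5807)(0.9900)(-0.9511) = -0.66148,
so c = arccos(-0.66148) = 2.29359 rad.
Distance = R·c = 6378.14 × 2.2936 ≈ 14629 km.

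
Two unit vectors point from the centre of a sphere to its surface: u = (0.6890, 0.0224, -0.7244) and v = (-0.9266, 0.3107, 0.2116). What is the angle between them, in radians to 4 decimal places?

u·v = -0.7848; |u| = 1.0000, |v| = 0.9999.
cos θ = (u·v)/(|u||v|) = -0.7848, so θ = 2.4732 rad.

2.4732 rad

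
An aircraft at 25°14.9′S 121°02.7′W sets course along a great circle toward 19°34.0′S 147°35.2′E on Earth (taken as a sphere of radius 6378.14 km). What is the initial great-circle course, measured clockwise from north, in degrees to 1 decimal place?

251.6°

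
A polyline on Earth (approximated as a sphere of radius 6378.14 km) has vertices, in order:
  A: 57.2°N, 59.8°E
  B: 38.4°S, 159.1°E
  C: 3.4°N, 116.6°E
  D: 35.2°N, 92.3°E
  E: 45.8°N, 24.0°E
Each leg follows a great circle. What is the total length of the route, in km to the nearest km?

30489 km

Leg A→B: central angle 2.2028 rad, distance 14049.4 km.
Leg B→C: central angle 1.0004 rad, distance 6380.9 km.
Leg C→D: central angle 0.6799 rad, distance 4336.6 km.
Leg D→E: central angle 0.8971 rad, distance 5721.7 km.
Total: 14049.4 + 6380.9 + 4336.6 + 5721.7 ≈ 30489 km.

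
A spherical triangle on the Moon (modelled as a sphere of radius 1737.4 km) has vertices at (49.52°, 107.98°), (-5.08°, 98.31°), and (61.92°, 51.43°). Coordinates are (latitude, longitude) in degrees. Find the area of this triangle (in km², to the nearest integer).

856345 km²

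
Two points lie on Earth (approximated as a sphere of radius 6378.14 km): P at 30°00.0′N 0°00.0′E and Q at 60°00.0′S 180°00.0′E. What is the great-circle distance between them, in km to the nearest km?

Let φ₁ = 0.5236 rad, φ₂ = -1.0472 rad, and Δλ = -3.1416 rad.
cos c = sin φ₁ sin φ₂ + cos φ₁ cos φ₂ cos Δλ = (0.5000)(-0.8660) + (0.8660)(0.5000)(-1.0000) = -0.86603,
so c = arccos(-0.86603) = 2.61799 rad.
Distance = R·c = 6378.14 × 2.6180 ≈ 16698 km.

16698 km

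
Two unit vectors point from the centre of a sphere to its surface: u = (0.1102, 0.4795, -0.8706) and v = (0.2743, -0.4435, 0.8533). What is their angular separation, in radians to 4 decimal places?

u·v = -0.9253; |u| = 1.0000, |v| = 1.0000.
cos θ = (u·v)/(|u||v|) = -0.9253, so θ = 2.7526 rad.

2.7526 rad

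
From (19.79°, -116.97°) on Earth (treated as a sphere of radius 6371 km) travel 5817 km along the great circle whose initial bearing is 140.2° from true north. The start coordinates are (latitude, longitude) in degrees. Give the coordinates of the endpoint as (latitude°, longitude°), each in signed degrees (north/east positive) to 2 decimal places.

-21.41°, -84.01°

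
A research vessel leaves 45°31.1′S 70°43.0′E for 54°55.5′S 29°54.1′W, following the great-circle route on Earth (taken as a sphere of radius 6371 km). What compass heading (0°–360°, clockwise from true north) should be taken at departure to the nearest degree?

221°

With φ₁ = -0.7944, φ₂ = -0.9586, Δλ = -1.7561 rad, the forward-azimuth formula gives
θ = atan2( sin Δλ cos φ₂ , cos φ₁ sin φ₂ − sin φ₁ cos φ₂ cos Δλ ) = atan2(-0.5648, -0.6490) = -138.97°.
Adding 360° brings this into [0°, 360°): 221°.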